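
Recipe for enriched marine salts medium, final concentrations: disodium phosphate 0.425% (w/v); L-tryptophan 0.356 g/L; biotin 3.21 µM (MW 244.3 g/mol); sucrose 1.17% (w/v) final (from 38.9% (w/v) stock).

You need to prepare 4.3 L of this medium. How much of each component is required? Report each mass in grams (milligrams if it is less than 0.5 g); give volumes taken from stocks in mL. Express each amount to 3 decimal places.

Scale factor relative to 1 L: 4.3.
disodium phosphate: 0.425% w/v = 4.25 g/L → 4.25 × 4.3 L = 18.275 g
L-tryptophan: 0.356 g/L × 4.3 L = 1.531 g
biotin: 3.21 µmol/L × 244.3 g/mol × 4.3 L ÷ 1000 = 3.372 mg
sucrose: dilute stock: 1.17% ÷ 38.9% × 4300 mL = 129.332 mL

disodium phosphate 18.275 g; L-tryptophan 1.531 g; biotin 3.372 mg; sucrose 129.332 mL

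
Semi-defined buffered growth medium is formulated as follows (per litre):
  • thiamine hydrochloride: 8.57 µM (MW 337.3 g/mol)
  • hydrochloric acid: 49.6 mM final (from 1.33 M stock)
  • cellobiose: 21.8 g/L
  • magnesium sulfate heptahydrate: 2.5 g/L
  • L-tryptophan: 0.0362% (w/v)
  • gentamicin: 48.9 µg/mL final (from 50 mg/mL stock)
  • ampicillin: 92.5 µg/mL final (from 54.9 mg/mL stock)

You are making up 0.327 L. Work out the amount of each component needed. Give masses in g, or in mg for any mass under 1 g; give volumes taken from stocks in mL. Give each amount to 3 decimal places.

Scale factor relative to 1 L: 0.327.
thiamine hydrochloride: 8.57 µmol/L × 337.3 g/mol × 0.327 L ÷ 1000 = 0.945 mg
hydrochloric acid: C1V1 = C2V2 → 49.6 mM × 327 mL ÷ 1330 mM = 12.195 mL
cellobiose: 21.8 g/L × 0.327 L = 7.129 g
magnesium sulfate heptahydrate: 2.5 g/L × 0.327 L = 0.8175 g = 817.500 mg
L-tryptophan: 0.0362 g per 100 mL × 327 mL ÷ 100 = 0.118374 g = 118.374 mg
gentamicin: C1V1 = C2V2 → 48.9 µg/mL × 327 mL ÷ 50000 µg/mL = 0.320 mL
ampicillin: C1V1 = C2V2 → 92.5 µg/mL × 327 mL ÷ 54900 µg/mL = 0.551 mL

thiamine hydrochloride 0.945 mg; hydrochloric acid 12.195 mL; cellobiose 7.129 g; magnesium sulfate heptahydrate 817.500 mg; L-tryptophan 118.374 mg; gentamicin 0.320 mL; ampicillin 0.551 mL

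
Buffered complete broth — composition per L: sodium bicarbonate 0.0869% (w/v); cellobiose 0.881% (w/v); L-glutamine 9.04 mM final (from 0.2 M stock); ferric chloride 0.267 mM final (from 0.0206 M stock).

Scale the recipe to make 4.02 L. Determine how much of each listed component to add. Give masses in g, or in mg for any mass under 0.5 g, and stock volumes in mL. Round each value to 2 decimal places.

Scale factor relative to 1 L: 4.02.
sodium bicarbonate: 0.0869 g per 100 mL × 4020 mL ÷ 100 = 3.49 g
cellobiose: 0.881% w/v = 8.81 g/L → 8.81 × 4.02 L = 35.42 g
L-glutamine: dilute stock: 9.04 mM × 4020 mL ÷ 200 mM = 181.70 mL
ferric chloride: V = C2·V2/C1 = 0.267 mM × 4020 mL ÷ 20.6 mM = 52.10 mL

sodium bicarbonate 3.49 g; cellobiose 35.42 g; L-glutamine 181.70 mL; ferric chloride 52.10 mL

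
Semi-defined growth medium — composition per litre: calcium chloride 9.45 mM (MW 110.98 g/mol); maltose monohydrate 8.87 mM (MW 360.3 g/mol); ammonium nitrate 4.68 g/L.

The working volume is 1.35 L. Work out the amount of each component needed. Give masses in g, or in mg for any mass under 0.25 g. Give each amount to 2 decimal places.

Working volume: 1.35 L.
calcium chloride: 9.45 mmol/L × 110.98 g/mol × 1.35 L ÷ 1000 = 1.42 g
maltose monohydrate: 8.87 mmol/L × 360.3 g/mol × 1.35 L ÷ 1000 = 4.31 g
ammonium nitrate: 4.68 g/L × 1.35 L = 6.32 g

calcium chloride 1.42 g; maltose monohydrate 4.31 g; ammonium nitrate 6.32 g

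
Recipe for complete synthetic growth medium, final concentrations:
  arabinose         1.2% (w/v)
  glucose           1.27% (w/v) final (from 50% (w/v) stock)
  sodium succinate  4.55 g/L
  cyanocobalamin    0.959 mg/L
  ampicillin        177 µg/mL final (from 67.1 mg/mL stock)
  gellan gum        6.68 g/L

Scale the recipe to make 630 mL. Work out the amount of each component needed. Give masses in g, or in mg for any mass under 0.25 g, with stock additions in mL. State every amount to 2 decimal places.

Scale factor relative to 1 L: 0.63.
arabinose: 1.2% w/v = 12 g/L → 12 × 0.63 L = 7.56 g
glucose: dilute stock: 1.27% ÷ 50% × 630 mL = 16.00 mL
sodium succinate: 4.55 g/L × 0.63 L = 2.87 g
cyanocobalamin: 0.959 mg/L × 0.63 L = 0.60 mg
ampicillin: dilute stock: 177 µg/mL × 630 mL ÷ 67100 µg/mL = 1.66 mL
gellan gum: 6.68 g/L × 0.63 L = 4.21 g

arabinose 7.56 g; glucose 16.00 mL; sodium succinate 2.87 g; cyanocobalamin 0.60 mg; ampicillin 1.66 mL; gellan gum 4.21 g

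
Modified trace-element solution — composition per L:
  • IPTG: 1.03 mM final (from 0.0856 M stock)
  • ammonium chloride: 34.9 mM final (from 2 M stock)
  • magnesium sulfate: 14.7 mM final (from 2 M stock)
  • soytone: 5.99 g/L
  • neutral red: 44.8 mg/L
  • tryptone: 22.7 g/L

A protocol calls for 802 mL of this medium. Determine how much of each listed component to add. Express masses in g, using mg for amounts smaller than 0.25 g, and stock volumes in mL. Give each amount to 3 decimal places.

IPTG 9.650 mL; ammonium chloride 13.995 mL; magnesium sulfate 5.895 mL; soytone 4.804 g; neutral red 35.930 mg; tryptone 18.205 g

Scale factor relative to 1 L: 0.802.
IPTG: V = C2·V2/C1 = 1.03 mM × 802 mL ÷ 85.6 mM = 9.650 mL
ammonium chloride: dilute stock: 34.9 mM × 802 mL ÷ 2000 mM = 13.995 mL
magnesium sulfate: C1V1 = C2V2 → 14.7 mM × 802 mL ÷ 2000 mM = 5.895 mL
soytone: 5.99 g/L × 0.802 L = 4.804 g
neutral red: 44.8 mg/L × 0.802 L = 35.930 mg
tryptone: 22.7 g/L × 0.802 L = 18.205 g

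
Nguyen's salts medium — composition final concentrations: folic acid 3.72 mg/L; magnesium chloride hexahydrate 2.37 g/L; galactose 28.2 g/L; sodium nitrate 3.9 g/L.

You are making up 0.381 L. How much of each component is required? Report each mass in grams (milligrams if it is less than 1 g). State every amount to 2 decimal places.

folic acid 1.42 mg; magnesium chloride hexahydrate 902.97 mg; galactose 10.74 g; sodium nitrate 1.49 g

Working volume: 0.381 L.
folic acid: 3.72 mg/L × 0.381 L = 1.42 mg
magnesium chloride hexahydrate: 2.37 g/L × 0.381 L = 0.90297 g = 902.97 mg
galactose: 28.2 g/L × 0.381 L = 10.74 g
sodium nitrate: 3.9 g/L × 0.381 L = 1.49 g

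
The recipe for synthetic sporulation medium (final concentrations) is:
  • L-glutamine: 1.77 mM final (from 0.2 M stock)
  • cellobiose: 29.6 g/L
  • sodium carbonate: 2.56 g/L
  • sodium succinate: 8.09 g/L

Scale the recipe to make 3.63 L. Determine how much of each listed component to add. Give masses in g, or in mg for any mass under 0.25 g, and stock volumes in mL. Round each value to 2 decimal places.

Scale factor relative to 1 L: 3.63.
L-glutamine: C1V1 = C2V2 → 1.77 mM × 3630 mL ÷ 200 mM = 32.13 mL
cellobiose: 29.6 g/L × 3.63 L = 107.45 g
sodium carbonate: 2.56 g/L × 3.63 L = 9.29 g
sodium succinate: 8.09 g/L × 3.63 L = 29.37 g

L-glutamine 32.13 mL; cellobiose 107.45 g; sodium carbonate 9.29 g; sodium succinate 29.37 g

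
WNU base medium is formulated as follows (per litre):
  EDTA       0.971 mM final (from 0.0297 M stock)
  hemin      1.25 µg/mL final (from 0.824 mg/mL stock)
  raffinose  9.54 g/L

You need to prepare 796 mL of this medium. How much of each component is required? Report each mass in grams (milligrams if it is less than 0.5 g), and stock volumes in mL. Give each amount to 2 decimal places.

EDTA 26.02 mL; hemin 1.21 mL; raffinose 7.59 g

Working volume: 796 mL = 0.796 L.
EDTA: V = C2·V2/C1 = 0.971 mM × 796 mL ÷ 29.7 mM = 26.02 mL
hemin: C1V1 = C2V2 → 1.25 µg/mL × 796 mL ÷ 824 µg/mL = 1.21 mL
raffinose: 9.54 g/L × 0.796 L = 7.59 g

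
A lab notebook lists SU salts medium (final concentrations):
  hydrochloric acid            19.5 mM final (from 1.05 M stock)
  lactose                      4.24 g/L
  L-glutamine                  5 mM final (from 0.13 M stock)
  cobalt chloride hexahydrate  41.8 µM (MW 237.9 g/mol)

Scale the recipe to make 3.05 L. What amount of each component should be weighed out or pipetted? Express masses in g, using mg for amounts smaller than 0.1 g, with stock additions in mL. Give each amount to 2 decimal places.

hydrochloric acid 56.64 mL; lactose 12.93 g; L-glutamine 117.31 mL; cobalt chloride hexahydrate 30.33 mg

Scale factor relative to 1 L: 3.05.
hydrochloric acid: dilute stock: 19.5 mM × 3050 mL ÷ 1050 mM = 56.64 mL
lactose: 4.24 g/L × 3.05 L = 12.93 g
L-glutamine: C1V1 = C2V2 → 5 mM × 3050 mL ÷ 130 mM = 117.31 mL
cobalt chloride hexahydrate: 41.8 µmol/L × 237.9 g/mol × 3.05 L ÷ 1000 = 30.33 mg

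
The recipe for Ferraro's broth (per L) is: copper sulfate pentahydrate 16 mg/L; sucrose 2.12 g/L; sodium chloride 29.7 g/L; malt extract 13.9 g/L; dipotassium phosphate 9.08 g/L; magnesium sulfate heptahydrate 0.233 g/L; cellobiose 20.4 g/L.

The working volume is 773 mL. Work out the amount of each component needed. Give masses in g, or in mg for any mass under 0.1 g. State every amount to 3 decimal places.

Target volume = 773 mL = 0.773 L.
copper sulfate pentahydrate: 16 mg/L × 0.773 L = 12.368 mg
sucrose: 2.12 g/L × 0.773 L = 1.639 g
sodium chloride: 29.7 g/L × 0.773 L = 22.958 g
malt extract: 13.9 g/L × 0.773 L = 10.745 g
dipotassium phosphate: 9.08 g/L × 0.773 L = 7.019 g
magnesium sulfate heptahydrate: 0.233 g/L × 0.773 L = 0.180 g
cellobiose: 20.4 g/L × 0.773 L = 15.769 g

copper sulfate pentahydrate 12.368 mg; sucrose 1.639 g; sodium chloride 22.958 g; malt extract 10.745 g; dipotassium phosphate 7.019 g; magnesium sulfate heptahydrate 0.180 g; cellobiose 15.769 g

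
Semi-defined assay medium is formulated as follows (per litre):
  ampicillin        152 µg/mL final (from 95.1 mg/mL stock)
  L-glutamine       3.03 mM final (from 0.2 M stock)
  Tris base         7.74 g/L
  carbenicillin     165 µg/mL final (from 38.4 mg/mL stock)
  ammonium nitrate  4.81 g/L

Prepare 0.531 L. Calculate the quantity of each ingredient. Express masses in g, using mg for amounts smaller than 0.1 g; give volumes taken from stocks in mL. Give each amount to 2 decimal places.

Scale factor relative to 1 L: 0.531.
ampicillin: dilute stock: 152 µg/mL × 531 mL ÷ 95100 µg/mL = 0.85 mL
L-glutamine: dilute stock: 3.03 mM × 531 mL ÷ 200 mM = 8.04 mL
Tris base: 7.74 g/L × 0.531 L = 4.11 g
carbenicillin: V = C2·V2/C1 = 165 µg/mL × 531 mL ÷ 38400 µg/mL = 2.28 mL
ammonium nitrate: 4.81 g/L × 0.531 L = 2.55 g

ampicillin 0.85 mL; L-glutamine 8.04 mL; Tris base 4.11 g; carbenicillin 2.28 mL; ammonium nitrate 2.55 g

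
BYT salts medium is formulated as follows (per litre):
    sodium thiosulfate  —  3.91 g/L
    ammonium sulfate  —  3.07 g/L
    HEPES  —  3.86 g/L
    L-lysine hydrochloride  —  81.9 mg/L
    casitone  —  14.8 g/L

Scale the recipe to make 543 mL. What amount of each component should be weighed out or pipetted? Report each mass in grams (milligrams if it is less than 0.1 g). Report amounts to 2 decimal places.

Target volume = 543 mL = 0.543 L.
sodium thiosulfate: 3.91 g/L × 0.543 L = 2.12 g
ammonium sulfate: 3.07 g/L × 0.543 L = 1.67 g
HEPES: 3.86 g/L × 0.543 L = 2.10 g
L-lysine hydrochloride: 81.9 mg/L × 0.543 L = 44.47 mg
casitone: 14.8 g/L × 0.543 L = 8.04 g

sodium thiosulfate 2.12 g; ammonium sulfate 1.67 g; HEPES 2.10 g; L-lysine hydrochloride 44.47 mg; casitone 8.04 g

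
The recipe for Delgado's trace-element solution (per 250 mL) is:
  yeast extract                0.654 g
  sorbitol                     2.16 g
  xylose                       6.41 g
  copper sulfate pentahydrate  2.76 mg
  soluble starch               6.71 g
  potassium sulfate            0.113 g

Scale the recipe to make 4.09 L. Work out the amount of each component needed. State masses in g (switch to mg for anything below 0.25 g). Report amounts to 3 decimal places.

yeast extract 10.699 g; sorbitol 35.338 g; xylose 104.868 g; copper sulfate pentahydrate 45.154 mg; soluble starch 109.776 g; potassium sulfate 1.849 g

Ratio of target to recipe volume: 4090 / 250 = 16.36.
yeast extract: 0.654 g × (4090 mL / 250 mL) = 10.699 g
sorbitol: 2.16 g × (4090 mL / 250 mL) = 35.338 g
xylose: 6.41 g × (4090 mL / 250 mL) = 104.868 g
copper sulfate pentahydrate: 2.76 mg × (4090 mL / 250 mL) = 45.154 mg
soluble starch: 6.71 g × (4090 mL / 250 mL) = 109.776 g
potassium sulfate: 0.113 g × (4090 mL / 250 mL) = 1.849 g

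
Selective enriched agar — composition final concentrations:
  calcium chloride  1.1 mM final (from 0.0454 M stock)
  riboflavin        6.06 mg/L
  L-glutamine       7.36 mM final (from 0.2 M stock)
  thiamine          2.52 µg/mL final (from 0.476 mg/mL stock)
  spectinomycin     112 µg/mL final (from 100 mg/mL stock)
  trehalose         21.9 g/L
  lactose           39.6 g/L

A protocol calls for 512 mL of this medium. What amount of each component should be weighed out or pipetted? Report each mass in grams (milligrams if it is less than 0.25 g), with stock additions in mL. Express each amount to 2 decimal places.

Working volume: 512 mL = 0.512 L.
calcium chloride: C1V1 = C2V2 → 1.1 mM × 512 mL ÷ 45.4 mM = 12.41 mL
riboflavin: 6.06 mg/L × 0.512 L = 3.10 mg
L-glutamine: V = C2·V2/C1 = 7.36 mM × 512 mL ÷ 200 mM = 18.84 mL
thiamine: V = C2·V2/C1 = 2.52 µg/mL × 512 mL ÷ 476 µg/mL = 2.71 mL
spectinomycin: V = C2·V2/C1 = 112 µg/mL × 512 mL ÷ 100000 µg/mL = 0.57 mL
trehalose: 21.9 g/L × 0.512 L = 11.21 g
lactose: 39.6 g/L × 0.512 L = 20.28 g

calcium chloride 12.41 mL; riboflavin 3.10 mg; L-glutamine 18.84 mL; thiamine 2.71 mL; spectinomycin 0.57 mL; trehalose 11.21 g; lactose 20.28 g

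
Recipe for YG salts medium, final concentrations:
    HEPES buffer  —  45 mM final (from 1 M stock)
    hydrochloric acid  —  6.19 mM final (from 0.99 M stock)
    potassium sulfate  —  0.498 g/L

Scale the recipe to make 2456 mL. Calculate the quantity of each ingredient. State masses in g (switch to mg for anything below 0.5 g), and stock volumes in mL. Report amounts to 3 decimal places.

Working volume: 2456 mL = 2.456 L.
HEPES buffer: C1V1 = C2V2 → 45 mM × 2456 mL ÷ 1000 mM = 110.520 mL
hydrochloric acid: C1V1 = C2V2 → 6.19 mM × 2456 mL ÷ 990 mM = 15.356 mL
potassium sulfate: 0.498 g/L × 2.456 L = 1.223 g

HEPES buffer 110.520 mL; hydrochloric acid 15.356 mL; potassium sulfate 1.223 g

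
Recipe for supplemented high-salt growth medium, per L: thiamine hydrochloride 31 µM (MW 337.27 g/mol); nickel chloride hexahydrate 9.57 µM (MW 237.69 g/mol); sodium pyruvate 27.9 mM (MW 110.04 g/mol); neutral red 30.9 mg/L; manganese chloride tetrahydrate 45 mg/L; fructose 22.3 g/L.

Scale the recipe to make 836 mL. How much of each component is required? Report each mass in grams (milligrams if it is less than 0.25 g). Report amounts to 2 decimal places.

Working volume: 836 mL = 0.836 L.
thiamine hydrochloride: 31 µmol/L × 337.27 g/mol × 0.836 L ÷ 1000 = 8.74 mg
nickel chloride hexahydrate: 9.57 µmol/L × 237.69 g/mol × 0.836 L ÷ 1000 = 1.90 mg
sodium pyruvate: 27.9 mmol/L × 110.04 g/mol × 0.836 L ÷ 1000 = 2.57 g
neutral red: 30.9 mg/L × 0.836 L = 25.83 mg
manganese chloride tetrahydrate: 45 mg/L × 0.836 L = 37.62 mg
fructose: 22.3 g/L × 0.836 L = 18.64 g

thiamine hydrochloride 8.74 mg; nickel chloride hexahydrate 1.90 mg; sodium pyruvate 2.57 g; neutral red 25.83 mg; manganese chloride tetrahydrate 37.62 mg; fructose 18.64 g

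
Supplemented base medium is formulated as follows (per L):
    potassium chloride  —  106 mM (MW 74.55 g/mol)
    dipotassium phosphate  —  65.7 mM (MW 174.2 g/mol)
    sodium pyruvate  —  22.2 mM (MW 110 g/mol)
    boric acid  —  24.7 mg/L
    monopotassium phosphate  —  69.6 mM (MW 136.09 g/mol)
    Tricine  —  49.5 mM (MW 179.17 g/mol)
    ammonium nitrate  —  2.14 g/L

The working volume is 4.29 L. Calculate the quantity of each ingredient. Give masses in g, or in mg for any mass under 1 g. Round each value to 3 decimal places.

Scale factor relative to 1 L: 4.29.
potassium chloride: 106 mmol/L × 74.55 g/mol × 4.29 L ÷ 1000 = 33.901 g
dipotassium phosphate: 65.7 mmol/L × 174.2 g/mol × 4.29 L ÷ 1000 = 49.099 g
sodium pyruvate: 22.2 mmol/L × 110 g/mol × 4.29 L ÷ 1000 = 10.476 g
boric acid: 24.7 mg/L × 4.29 L = 105.963 mg
monopotassium phosphate: 69.6 mmol/L × 136.09 g/mol × 4.29 L ÷ 1000 = 40.634 g
Tricine: 49.5 mmol/L × 179.17 g/mol × 4.29 L ÷ 1000 = 38.048 g
ammonium nitrate: 2.14 g/L × 4.29 L = 9.181 g

potassium chloride 33.901 g; dipotassium phosphate 49.099 g; sodium pyruvate 10.476 g; boric acid 105.963 mg; monopotassium phosphate 40.634 g; Tricine 38.048 g; ammonium nitrate 9.181 g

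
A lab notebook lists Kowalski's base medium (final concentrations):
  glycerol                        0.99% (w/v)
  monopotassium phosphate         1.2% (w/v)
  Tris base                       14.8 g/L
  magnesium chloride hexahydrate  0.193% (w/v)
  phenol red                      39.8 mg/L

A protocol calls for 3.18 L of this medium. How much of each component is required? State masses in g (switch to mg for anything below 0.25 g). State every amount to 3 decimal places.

Scale factor relative to 1 L: 3.18.
glycerol: 0.99% w/v = 9.9 g/L → 9.9 × 3.18 L = 31.482 g
monopotassium phosphate: 1.2 g per 100 mL × 3180 mL ÷ 100 = 38.160 g
Tris base: 14.8 g/L × 3.18 L = 47.064 g
magnesium chloride hexahydrate: 0.193 g per 100 mL × 3180 mL ÷ 100 = 6.137 g
phenol red: 39.8 mg/L × 3.18 L = 126.564 mg

glycerol 31.482 g; monopotassium phosphate 38.160 g; Tris base 47.064 g; magnesium chloride hexahydrate 6.137 g; phenol red 126.564 mg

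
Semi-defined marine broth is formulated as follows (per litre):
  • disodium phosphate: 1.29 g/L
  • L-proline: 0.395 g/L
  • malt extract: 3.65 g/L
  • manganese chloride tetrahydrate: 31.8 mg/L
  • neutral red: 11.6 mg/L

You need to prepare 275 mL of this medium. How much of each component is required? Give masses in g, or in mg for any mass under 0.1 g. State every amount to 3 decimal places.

Working volume: 275 mL = 0.275 L.
disodium phosphate: 1.29 g/L × 0.275 L = 0.355 g
L-proline: 0.395 g/L × 0.275 L = 0.109 g
malt extract: 3.65 g/L × 0.275 L = 1.004 g
manganese chloride tetrahydrate: 31.8 mg/L × 0.275 L = 8.745 mg
neutral red: 11.6 mg/L × 0.275 L = 3.190 mg

disodium phosphate 0.355 g; L-proline 0.109 g; malt extract 1.004 g; manganese chloride tetrahydrate 8.745 mg; neutral red 3.190 mg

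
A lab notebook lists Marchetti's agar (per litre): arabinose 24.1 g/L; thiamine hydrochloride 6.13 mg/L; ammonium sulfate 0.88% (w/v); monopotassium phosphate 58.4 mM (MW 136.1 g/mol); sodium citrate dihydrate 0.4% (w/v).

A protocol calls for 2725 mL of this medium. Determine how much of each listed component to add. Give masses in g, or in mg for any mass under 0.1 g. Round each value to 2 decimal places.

Scale factor relative to 1 L: 2.725.
arabinose: 24.1 g/L × 2.725 L = 65.67 g
thiamine hydrochloride: 6.13 mg/L × 2.725 L = 16.70 mg
ammonium sulfate: 0.88 g per 100 mL × 2725 mL ÷ 100 = 23.98 g
monopotassium phosphate: 58.4 mmol/L × 136.1 g/mol × 2.725 L ÷ 1000 = 21.66 g
sodium citrate dihydrate: 0.4% w/v = 4 g/L → 4 × 2.725 L = 10.90 g

arabinose 65.67 g; thiamine hydrochloride 16.70 mg; ammonium sulfate 23.98 g; monopotassium phosphate 21.66 g; sodium citrate dihydrate 10.90 g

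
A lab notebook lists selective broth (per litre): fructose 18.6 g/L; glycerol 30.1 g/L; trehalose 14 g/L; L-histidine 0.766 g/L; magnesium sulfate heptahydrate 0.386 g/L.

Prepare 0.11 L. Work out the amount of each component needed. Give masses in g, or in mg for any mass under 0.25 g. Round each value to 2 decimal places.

Scale factor relative to 1 L: 0.11.
fructose: 18.6 g/L × 0.11 L = 2.05 g
glycerol: 30.1 g/L × 0.11 L = 3.31 g
trehalose: 14 g/L × 0.11 L = 1.54 g
L-histidine: 0.766 g/L × 0.11 L = 0.08426 g = 84.26 mg
magnesium sulfate heptahydrate: 0.386 g/L × 0.11 L = 0.04246 g = 42.46 mg

fructose 2.05 g; glycerol 3.31 g; trehalose 1.54 g; L-histidine 84.26 mg; magnesium sulfate heptahydrate 42.46 mg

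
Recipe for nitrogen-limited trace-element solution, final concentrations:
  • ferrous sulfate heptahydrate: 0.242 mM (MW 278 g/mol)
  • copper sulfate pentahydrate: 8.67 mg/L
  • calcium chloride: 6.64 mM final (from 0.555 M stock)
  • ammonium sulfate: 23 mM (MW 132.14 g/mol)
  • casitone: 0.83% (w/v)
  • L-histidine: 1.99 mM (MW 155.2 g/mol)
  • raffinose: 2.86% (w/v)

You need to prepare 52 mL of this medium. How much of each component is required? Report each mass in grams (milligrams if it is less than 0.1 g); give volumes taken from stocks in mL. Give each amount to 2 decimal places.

ferrous sulfate heptahydrate 3.50 mg; copper sulfate pentahydrate 0.45 mg; calcium chloride 0.62 mL; ammonium sulfate 0.16 g; casitone 0.43 g; L-histidine 16.06 mg; raffinose 1.49 g

Working volume: 52 mL = 0.052 L.
ferrous sulfate heptahydrate: 0.242 mmol/L × 278 mg/mmol × 0.052 L = 3.50 mg
copper sulfate pentahydrate: 8.67 mg/L × 0.052 L = 0.45 mg
calcium chloride: V = C2·V2/C1 = 6.64 mM × 52 mL ÷ 555 mM = 0.62 mL
ammonium sulfate: 23 mmol/L × 132.14 g/mol × 0.052 L ÷ 1000 = 0.16 g
casitone: 0.83% w/v = 8.3 g/L → 8.3 × 0.052 L = 0.43 g
L-histidine: 1.99 mmol/L × 155.2 mg/mmol × 0.052 L = 16.06 mg
raffinose: 2.86% w/v = 28.6 g/L → 28.6 × 0.052 L = 1.49 g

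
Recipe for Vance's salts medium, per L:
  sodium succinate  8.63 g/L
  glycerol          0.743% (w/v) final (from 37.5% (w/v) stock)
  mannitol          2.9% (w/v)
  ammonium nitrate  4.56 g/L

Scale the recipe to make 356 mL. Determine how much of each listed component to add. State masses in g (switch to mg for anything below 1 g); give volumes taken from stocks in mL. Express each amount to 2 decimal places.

sodium succinate 3.07 g; glycerol 7.05 mL; mannitol 10.32 g; ammonium nitrate 1.62 g

Scale factor relative to 1 L: 0.356.
sodium succinate: 8.63 g/L × 0.356 L = 3.07 g
glycerol: C1V1 = C2V2 → 0.743% ÷ 37.5% × 356 mL = 7.05 mL
mannitol: 2.9% w/v = 29 g/L → 29 × 0.356 L = 10.32 g
ammonium nitrate: 4.56 g/L × 0.356 L = 1.62 g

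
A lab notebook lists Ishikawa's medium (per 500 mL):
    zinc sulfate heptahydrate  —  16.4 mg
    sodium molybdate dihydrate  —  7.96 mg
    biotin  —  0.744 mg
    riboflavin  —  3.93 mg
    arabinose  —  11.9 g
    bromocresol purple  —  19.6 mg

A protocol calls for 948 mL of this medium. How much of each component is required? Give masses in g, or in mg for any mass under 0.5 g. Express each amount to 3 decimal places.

zinc sulfate heptahydrate 31.094 mg; sodium molybdate dihydrate 15.092 mg; biotin 1.411 mg; riboflavin 7.451 mg; arabinose 22.562 g; bromocresol purple 37.162 mg

Ratio of target to recipe volume: 948 / 500 = 1.896.
zinc sulfate heptahydrate: 16.4 mg × (948 mL / 500 mL) = 31.094 mg
sodium molybdate dihydrate: 7.96 mg × (948 mL / 500 mL) = 15.092 mg
biotin: 0.744 mg × (948 mL / 500 mL) = 1.411 mg
riboflavin: 3.93 mg × (948 mL / 500 mL) = 7.451 mg
arabinose: 11.9 g × (948 mL / 500 mL) = 22.562 g
bromocresol purple: 19.6 mg × (948 mL / 500 mL) = 37.162 mg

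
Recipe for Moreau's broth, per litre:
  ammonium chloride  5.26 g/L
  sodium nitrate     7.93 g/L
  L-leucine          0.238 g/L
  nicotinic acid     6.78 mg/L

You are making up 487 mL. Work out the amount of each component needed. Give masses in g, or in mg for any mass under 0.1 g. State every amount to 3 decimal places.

ammonium chloride 2.562 g; sodium nitrate 3.862 g; L-leucine 0.116 g; nicotinic acid 3.302 mg

Scale factor relative to 1 L: 0.487.
ammonium chloride: 5.26 g/L × 0.487 L = 2.562 g
sodium nitrate: 7.93 g/L × 0.487 L = 3.862 g
L-leucine: 0.238 g/L × 0.487 L = 0.116 g
nicotinic acid: 6.78 mg/L × 0.487 L = 3.302 mg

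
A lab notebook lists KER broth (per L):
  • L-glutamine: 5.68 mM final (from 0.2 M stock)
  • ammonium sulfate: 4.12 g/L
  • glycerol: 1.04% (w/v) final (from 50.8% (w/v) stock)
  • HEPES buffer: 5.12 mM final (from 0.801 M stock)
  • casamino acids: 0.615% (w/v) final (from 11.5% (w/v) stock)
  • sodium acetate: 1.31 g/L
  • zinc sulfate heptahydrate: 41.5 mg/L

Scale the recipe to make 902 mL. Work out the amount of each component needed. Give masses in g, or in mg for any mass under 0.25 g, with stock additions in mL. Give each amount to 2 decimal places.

L-glutamine 25.62 mL; ammonium sulfate 3.72 g; glycerol 18.47 mL; HEPES buffer 5.77 mL; casamino acids 48.24 mL; sodium acetate 1.18 g; zinc sulfate heptahydrate 37.43 mg

Working volume: 902 mL = 0.902 L.
L-glutamine: V = C2·V2/C1 = 5.68 mM × 902 mL ÷ 200 mM = 25.62 mL
ammonium sulfate: 4.12 g/L × 0.902 L = 3.72 g
glycerol: C1V1 = C2V2 → 1.04% ÷ 50.8% × 902 mL = 18.47 mL
HEPES buffer: V = C2·V2/C1 = 5.12 mM × 902 mL ÷ 801 mM = 5.77 mL
casamino acids: V = C2·V2/C1 = 0.615% ÷ 11.5% × 902 mL = 48.24 mL
sodium acetate: 1.31 g/L × 0.902 L = 1.18 g
zinc sulfate heptahydrate: 41.5 mg/L × 0.902 L = 37.43 mg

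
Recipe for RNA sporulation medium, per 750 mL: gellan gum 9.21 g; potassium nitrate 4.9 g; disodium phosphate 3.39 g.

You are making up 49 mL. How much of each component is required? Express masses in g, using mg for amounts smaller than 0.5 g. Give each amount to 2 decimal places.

Ratio of target to recipe volume: 49 / 750 = 0.0653333.
gellan gum: 9.21 g × (49 mL / 750 mL) = 0.60 g
potassium nitrate: 4.9 g × (49 mL / 750 mL) = 0.320133 g = 320.13 mg
disodium phosphate: 3.39 g × (49 mL / 750 mL) = 0.22148 g = 221.48 mg

gellan gum 0.60 g; potassium nitrate 320.13 mg; disodium phosphate 221.48 mg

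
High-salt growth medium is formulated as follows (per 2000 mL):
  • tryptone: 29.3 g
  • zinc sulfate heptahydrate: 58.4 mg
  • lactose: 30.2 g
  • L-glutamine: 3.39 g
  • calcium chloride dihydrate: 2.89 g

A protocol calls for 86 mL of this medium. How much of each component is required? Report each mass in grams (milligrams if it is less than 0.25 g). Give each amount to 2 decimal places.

Scale factor = 86 mL / 2000 mL = 0.043.
tryptone: 29.3 g × (86 mL / 2000 mL) = 1.26 g
zinc sulfate heptahydrate: 58.4 mg × (86 mL / 2000 mL) = 2.51 mg
lactose: 30.2 g × (86 mL / 2000 mL) = 1.30 g
L-glutamine: 3.39 g × (86 mL / 2000 mL) = 0.14577 g = 145.77 mg
calcium chloride dihydrate: 2.89 g × (86 mL / 2000 mL) = 0.12427 g = 124.27 mg

tryptone 1.26 g; zinc sulfate heptahydrate 2.51 mg; lactose 1.30 g; L-glutamine 145.77 mg; calcium chloride dihydrate 124.27 mg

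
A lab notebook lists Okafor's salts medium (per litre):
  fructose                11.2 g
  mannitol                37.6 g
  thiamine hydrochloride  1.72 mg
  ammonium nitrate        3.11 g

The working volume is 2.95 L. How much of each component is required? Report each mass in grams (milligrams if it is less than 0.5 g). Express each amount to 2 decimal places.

Scale factor = 2950 mL / 1000 mL = 2.95.
fructose: 11.2 g × (2950 mL / 1000 mL) = 33.04 g
mannitol: 37.6 g × (2950 mL / 1000 mL) = 110.92 g
thiamine hydrochloride: 1.72 mg × (2950 mL / 1000 mL) = 5.07 mg
ammonium nitrate: 3.11 g × (2950 mL / 1000 mL) = 9.17 g

fructose 33.04 g; mannitol 110.92 g; thiamine hydrochloride 5.07 mg; ammonium nitrate 9.17 g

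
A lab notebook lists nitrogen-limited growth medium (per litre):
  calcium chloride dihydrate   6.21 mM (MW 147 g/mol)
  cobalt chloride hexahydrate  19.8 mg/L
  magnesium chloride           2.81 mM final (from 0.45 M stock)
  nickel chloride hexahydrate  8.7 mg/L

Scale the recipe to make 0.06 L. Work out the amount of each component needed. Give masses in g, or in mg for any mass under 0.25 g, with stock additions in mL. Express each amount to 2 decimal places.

Scale factor relative to 1 L: 0.06.
calcium chloride dihydrate: 6.21 mmol/L × 147 mg/mmol × 0.06 L = 54.77 mg
cobalt chloride hexahydrate: 19.8 mg/L × 0.06 L = 1.19 mg
magnesium chloride: dilute stock: 2.81 mM × 60 mL ÷ 450 mM = 0.37 mL
nickel chloride hexahydrate: 8.7 mg/L × 0.06 L = 0.52 mg

calcium chloride dihydrate 54.77 mg; cobalt chloride hexahydrate 1.19 mg; magnesium chloride 0.37 mL; nickel chloride hexahydrate 0.52 mg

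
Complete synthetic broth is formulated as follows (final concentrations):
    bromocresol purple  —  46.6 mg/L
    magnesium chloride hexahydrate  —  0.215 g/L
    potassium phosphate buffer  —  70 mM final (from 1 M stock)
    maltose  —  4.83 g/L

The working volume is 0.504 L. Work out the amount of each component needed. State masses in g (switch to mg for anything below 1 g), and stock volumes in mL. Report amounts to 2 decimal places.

bromocresol purple 23.49 mg; magnesium chloride hexahydrate 108.36 mg; potassium phosphate buffer 35.28 mL; maltose 2.43 g

Working volume: 0.504 L.
bromocresol purple: 46.6 mg/L × 0.504 L = 23.49 mg
magnesium chloride hexahydrate: 0.215 g/L × 0.504 L = 0.10836 g = 108.36 mg
potassium phosphate buffer: V = C2·V2/C1 = 70 mM × 504 mL ÷ 1000 mM = 35.28 mL
maltose: 4.83 g/L × 0.504 L = 2.43 g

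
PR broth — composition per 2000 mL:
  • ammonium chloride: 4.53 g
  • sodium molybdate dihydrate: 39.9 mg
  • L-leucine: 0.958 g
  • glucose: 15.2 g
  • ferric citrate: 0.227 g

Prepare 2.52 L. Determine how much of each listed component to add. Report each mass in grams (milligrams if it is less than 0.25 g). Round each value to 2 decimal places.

ammonium chloride 5.71 g; sodium molybdate dihydrate 50.27 mg; L-leucine 1.21 g; glucose 19.15 g; ferric citrate 0.29 g

Ratio of target to recipe volume: 2520 / 2000 = 1.26.
ammonium chloride: 4.53 g × (2520 mL / 2000 mL) = 5.71 g
sodium molybdate dihydrate: 39.9 mg × (2520 mL / 2000 mL) = 50.27 mg
L-leucine: 0.958 g × (2520 mL / 2000 mL) = 1.21 g
glucose: 15.2 g × (2520 mL / 2000 mL) = 19.15 g
ferric citrate: 0.227 g × (2520 mL / 2000 mL) = 0.29 g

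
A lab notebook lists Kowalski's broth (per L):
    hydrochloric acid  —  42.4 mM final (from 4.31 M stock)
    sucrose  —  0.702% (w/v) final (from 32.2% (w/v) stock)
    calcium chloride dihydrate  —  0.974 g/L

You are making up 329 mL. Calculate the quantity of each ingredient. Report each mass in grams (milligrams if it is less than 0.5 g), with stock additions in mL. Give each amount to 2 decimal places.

Scale factor relative to 1 L: 0.329.
hydrochloric acid: V = C2·V2/C1 = 42.4 mM × 329 mL ÷ 4310 mM = 3.24 mL
sucrose: C1V1 = C2V2 → 0.702% ÷ 32.2% × 329 mL = 7.17 mL
calcium chloride dihydrate: 0.974 g/L × 0.329 L = 0.320446 g = 320.45 mg

hydrochloric acid 3.24 mL; sucrose 7.17 mL; calcium chloride dihydrate 320.45 mg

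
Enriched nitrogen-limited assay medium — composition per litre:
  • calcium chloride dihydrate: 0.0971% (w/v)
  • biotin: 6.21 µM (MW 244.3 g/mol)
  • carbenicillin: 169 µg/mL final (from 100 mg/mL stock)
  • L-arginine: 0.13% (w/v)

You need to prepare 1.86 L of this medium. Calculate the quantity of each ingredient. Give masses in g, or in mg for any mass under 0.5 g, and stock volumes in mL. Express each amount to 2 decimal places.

Scale factor relative to 1 L: 1.86.
calcium chloride dihydrate: 0.0971 g per 100 mL × 1860 mL ÷ 100 = 1.81 g
biotin: 6.21 µmol/L × 244.3 g/mol × 1.86 L ÷ 1000 = 2.82 mg
carbenicillin: dilute stock: 169 µg/mL × 1860 mL ÷ 100000 µg/mL = 3.14 mL
L-arginine: 0.13 g per 100 mL × 1860 mL ÷ 100 = 2.42 g

calcium chloride dihydrate 1.81 g; biotin 2.82 mg; carbenicillin 3.14 mL; L-arginine 2.42 g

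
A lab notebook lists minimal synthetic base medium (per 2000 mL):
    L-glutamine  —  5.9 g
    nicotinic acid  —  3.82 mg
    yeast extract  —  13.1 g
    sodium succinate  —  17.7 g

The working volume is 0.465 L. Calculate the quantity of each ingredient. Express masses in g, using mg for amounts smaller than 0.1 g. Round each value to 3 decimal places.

L-glutamine 1.372 g; nicotinic acid 0.888 mg; yeast extract 3.046 g; sodium succinate 4.115 g

Ratio of target to recipe volume: 465 / 2000 = 0.2325.
L-glutamine: 5.9 g × (465 mL / 2000 mL) = 1.372 g
nicotinic acid: 3.82 mg × (465 mL / 2000 mL) = 0.888 mg
yeast extract: 13.1 g × (465 mL / 2000 mL) = 3.046 g
sodium succinate: 17.7 g × (465 mL / 2000 mL) = 4.115 g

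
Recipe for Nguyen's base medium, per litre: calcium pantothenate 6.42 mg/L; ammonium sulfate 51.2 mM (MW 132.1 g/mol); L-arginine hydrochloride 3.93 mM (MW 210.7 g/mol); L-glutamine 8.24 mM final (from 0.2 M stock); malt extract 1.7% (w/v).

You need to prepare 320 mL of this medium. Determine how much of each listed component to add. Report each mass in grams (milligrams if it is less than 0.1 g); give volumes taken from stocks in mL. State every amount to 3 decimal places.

Scale factor relative to 1 L: 0.32.
calcium pantothenate: 6.42 mg/L × 0.32 L = 2.054 mg
ammonium sulfate: 51.2 mmol/L × 132.1 g/mol × 0.32 L ÷ 1000 = 2.164 g
L-arginine hydrochloride: 3.93 mmol/L × 210.7 g/mol × 0.32 L ÷ 1000 = 0.265 g
L-glutamine: V = C2·V2/C1 = 8.24 mM × 320 mL ÷ 200 mM = 13.184 mL
malt extract: 1.7% w/v = 17 g/L → 17 × 0.32 L = 5.440 g

calcium pantothenate 2.054 mg; ammonium sulfate 2.164 g; L-arginine hydrochloride 0.265 g; L-glutamine 13.184 mL; malt extract 5.440 g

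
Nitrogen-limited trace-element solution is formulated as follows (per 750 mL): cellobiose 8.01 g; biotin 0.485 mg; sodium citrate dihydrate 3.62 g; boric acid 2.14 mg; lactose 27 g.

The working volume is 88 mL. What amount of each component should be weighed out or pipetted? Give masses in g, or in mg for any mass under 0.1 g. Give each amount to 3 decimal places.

cellobiose 0.940 g; biotin 0.057 mg; sodium citrate dihydrate 0.425 g; boric acid 0.251 mg; lactose 3.168 g

Ratio of target to recipe volume: 88 / 750 = 0.117333.
cellobiose: 8.01 g × (88 mL / 750 mL) = 0.940 g
biotin: 0.485 mg × (88 mL / 750 mL) = 0.057 mg
sodium citrate dihydrate: 3.62 g × (88 mL / 750 mL) = 0.425 g
boric acid: 2.14 mg × (88 mL / 750 mL) = 0.251 mg
lactose: 27 g × (88 mL / 750 mL) = 3.168 g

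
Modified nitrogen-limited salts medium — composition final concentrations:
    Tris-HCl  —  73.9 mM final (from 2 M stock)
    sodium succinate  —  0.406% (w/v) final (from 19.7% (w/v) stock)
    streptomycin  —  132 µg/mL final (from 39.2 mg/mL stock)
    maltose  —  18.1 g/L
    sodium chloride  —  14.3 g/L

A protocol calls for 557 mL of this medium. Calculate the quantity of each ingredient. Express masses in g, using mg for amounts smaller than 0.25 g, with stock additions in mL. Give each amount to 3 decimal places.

Target volume = 557 mL = 0.557 L.
Tris-HCl: dilute stock: 73.9 mM × 557 mL ÷ 2000 mM = 20.581 mL
sodium succinate: V = C2·V2/C1 = 0.406% ÷ 19.7% × 557 mL = 11.479 mL
streptomycin: dilute stock: 132 µg/mL × 557 mL ÷ 39200 µg/mL = 1.876 mL
maltose: 18.1 g/L × 0.557 L = 10.082 g
sodium chloride: 14.3 g/L × 0.557 L = 7.965 g

Tris-HCl 20.581 mL; sodium succinate 11.479 mL; streptomycin 1.876 mL; maltose 10.082 g; sodium chloride 7.965 g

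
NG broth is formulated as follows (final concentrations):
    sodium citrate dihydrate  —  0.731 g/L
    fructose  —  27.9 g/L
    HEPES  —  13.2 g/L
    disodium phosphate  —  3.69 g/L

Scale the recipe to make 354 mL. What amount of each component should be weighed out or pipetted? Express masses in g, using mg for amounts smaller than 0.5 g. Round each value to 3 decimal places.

sodium citrate dihydrate 258.774 mg; fructose 9.877 g; HEPES 4.673 g; disodium phosphate 1.306 g

Scale factor relative to 1 L: 0.354.
sodium citrate dihydrate: 0.731 g/L × 0.354 L = 0.258774 g = 258.774 mg
fructose: 27.9 g/L × 0.354 L = 9.877 g
HEPES: 13.2 g/L × 0.354 L = 4.673 g
disodium phosphate: 3.69 g/L × 0.354 L = 1.306 g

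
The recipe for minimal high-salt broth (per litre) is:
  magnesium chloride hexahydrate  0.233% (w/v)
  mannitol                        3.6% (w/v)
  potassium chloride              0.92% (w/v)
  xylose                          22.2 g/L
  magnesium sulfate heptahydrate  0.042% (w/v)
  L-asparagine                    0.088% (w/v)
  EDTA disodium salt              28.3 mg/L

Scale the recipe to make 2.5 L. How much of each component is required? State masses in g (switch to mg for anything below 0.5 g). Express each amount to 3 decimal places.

Scale factor relative to 1 L: 2.5.
magnesium chloride hexahydrate: 0.233 g per 100 mL × 2500 mL ÷ 100 = 5.825 g
mannitol: 3.6% w/v = 36 g/L → 36 × 2.5 L = 90.000 g
potassium chloride: 0.92 g per 100 mL × 2500 mL ÷ 100 = 23.000 g
xylose: 22.2 g/L × 2.5 L = 55.500 g
magnesium sulfate heptahydrate: 0.042 g per 100 mL × 2500 mL ÷ 100 = 1.050 g
L-asparagine: 0.088 g per 100 mL × 2500 mL ÷ 100 = 2.200 g
EDTA disodium salt: 28.3 mg/L × 2.5 L = 70.750 mg

magnesium chloride hexahydrate 5.825 g; mannitol 90.000 g; potassium chloride 23.000 g; xylose 55.500 g; magnesium sulfate heptahydrate 1.050 g; L-asparagine 2.200 g; EDTA disodium salt 70.750 mg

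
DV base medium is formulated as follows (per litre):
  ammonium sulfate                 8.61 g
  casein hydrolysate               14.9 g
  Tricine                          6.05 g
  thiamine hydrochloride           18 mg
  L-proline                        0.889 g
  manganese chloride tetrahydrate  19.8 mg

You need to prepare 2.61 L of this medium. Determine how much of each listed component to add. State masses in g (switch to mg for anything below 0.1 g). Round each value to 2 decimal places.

ammonium sulfate 22.47 g; casein hydrolysate 38.89 g; Tricine 15.79 g; thiamine hydrochloride 46.98 mg; L-proline 2.32 g; manganese chloride tetrahydrate 51.68 mg

Ratio of target to recipe volume: 2610 / 1000 = 2.61.
ammonium sulfate: 8.61 g × (2610 mL / 1000 mL) = 22.47 g
casein hydrolysate: 14.9 g × (2610 mL / 1000 mL) = 38.89 g
Tricine: 6.05 g × (2610 mL / 1000 mL) = 15.79 g
thiamine hydrochloride: 18 mg × (2610 mL / 1000 mL) = 46.98 mg
L-proline: 0.889 g × (2610 mL / 1000 mL) = 2.32 g
manganese chloride tetrahydrate: 19.8 mg × (2610 mL / 1000 mL) = 51.68 mg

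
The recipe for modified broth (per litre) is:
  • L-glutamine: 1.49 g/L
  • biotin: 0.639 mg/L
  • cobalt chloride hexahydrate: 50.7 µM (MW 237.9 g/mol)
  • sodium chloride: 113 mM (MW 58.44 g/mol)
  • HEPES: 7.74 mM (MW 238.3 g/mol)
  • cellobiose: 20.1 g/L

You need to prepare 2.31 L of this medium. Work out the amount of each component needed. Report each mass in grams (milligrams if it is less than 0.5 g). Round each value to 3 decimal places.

Working volume: 2.31 L.
L-glutamine: 1.49 g/L × 2.31 L = 3.442 g
biotin: 0.639 mg/L × 2.31 L = 1.476 mg
cobalt chloride hexahydrate: 50.7 µmol/L × 237.9 g/mol × 2.31 L ÷ 1000 = 27.862 mg
sodium chloride: 113 mmol/L × 58.44 g/mol × 2.31 L ÷ 1000 = 15.255 g
HEPES: 7.74 mmol/L × 238.3 g/mol × 2.31 L ÷ 1000 = 4.261 g
cellobiose: 20.1 g/L × 2.31 L = 46.431 g

L-glutamine 3.442 g; biotin 1.476 mg; cobalt chloride hexahydrate 27.862 mg; sodium chloride 15.255 g; HEPES 4.261 g; cellobiose 46.431 g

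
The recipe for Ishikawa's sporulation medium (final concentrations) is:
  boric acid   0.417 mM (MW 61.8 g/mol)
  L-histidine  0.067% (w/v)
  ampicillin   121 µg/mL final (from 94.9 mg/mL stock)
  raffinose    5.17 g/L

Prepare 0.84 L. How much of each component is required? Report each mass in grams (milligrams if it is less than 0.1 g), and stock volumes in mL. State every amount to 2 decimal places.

Scale factor relative to 1 L: 0.84.
boric acid: 0.417 mmol/L × 61.8 mg/mmol × 0.84 L = 21.65 mg
L-histidine: 0.067 g per 100 mL × 840 mL ÷ 100 = 0.56 g
ampicillin: dilute stock: 121 µg/mL × 840 mL ÷ 94900 µg/mL = 1.07 mL
raffinose: 5.17 g/L × 0.84 L = 4.34 g

boric acid 21.65 mg; L-histidine 0.56 g; ampicillin 1.07 mL; raffinose 4.34 g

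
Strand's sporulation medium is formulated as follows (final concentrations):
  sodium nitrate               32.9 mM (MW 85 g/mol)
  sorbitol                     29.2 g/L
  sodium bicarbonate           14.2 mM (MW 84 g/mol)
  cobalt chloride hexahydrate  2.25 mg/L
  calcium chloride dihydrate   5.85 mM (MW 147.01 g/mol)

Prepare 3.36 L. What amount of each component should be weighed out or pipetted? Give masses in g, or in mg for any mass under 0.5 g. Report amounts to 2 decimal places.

sodium nitrate 9.40 g; sorbitol 98.11 g; sodium bicarbonate 4.01 g; cobalt chloride hexahydrate 7.56 mg; calcium chloride dihydrate 2.89 g

Working volume: 3.36 L.
sodium nitrate: 32.9 mmol/L × 85 g/mol × 3.36 L ÷ 1000 = 9.40 g
sorbitol: 29.2 g/L × 3.36 L = 98.11 g
sodium bicarbonate: 14.2 mmol/L × 84 g/mol × 3.36 L ÷ 1000 = 4.01 g
cobalt chloride hexahydrate: 2.25 mg/L × 3.36 L = 7.56 mg
calcium chloride dihydrate: 5.85 mmol/L × 147.01 g/mol × 3.36 L ÷ 1000 = 2.89 g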